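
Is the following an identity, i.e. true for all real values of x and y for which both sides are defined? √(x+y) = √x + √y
Claim: √(x+y) = √x + √y.
Test a specific point where both sides are defined: x = 1/2, y = 3.
LHS = √(x+y) ≈ 1.8708
RHS = √x + √y ≈ 2.4392
Since 1.8708 ≠ 2.4392, the equation fails at this point, so it cannot hold for all real values of x and y for which both sides are defined.
Squaring the right side gives x + 2√(xy) + y, not x + y.

Conclusion: No, this is NOT an identity.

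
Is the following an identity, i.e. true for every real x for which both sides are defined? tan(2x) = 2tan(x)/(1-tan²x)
Yes, this is an identity.

Claim: tan(2x) = 2tan(x)/(1-tan²x).
Reasoning: tan(2x) = sin(2x)/cos(2x) = 2sin(x)cos(x) / (cos²x - sin²x). Divide numerator and denominator by cos²x: 2tan(x) / (1 - tan²x).
So the two sides agree for every real x for which both sides are defined.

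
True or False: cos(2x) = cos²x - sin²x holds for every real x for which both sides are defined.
True.

Claim: cos(2x) = cos²x - sin²x.
Reasoning: Put y = x in the addition formula cos(x+y) = cos(x)cos(y) - sin(x)sin(y): cos(2x) = cos²x - sin²x.
So the two sides agree for every real x for which both sides are defined.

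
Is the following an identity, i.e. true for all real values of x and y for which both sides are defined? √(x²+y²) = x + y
Claim: √(x²+y²) = x + y.
Test a specific point where both sides are defined: x = 4, y = 2.
LHS = √(x²+y²) ≈ 4.4721
RHS = x + y ≈ 6.0000
Since 4.4721 ≠ 6.0000, the equation fails at this point, so it cannot hold for all real values of x and y for which both sides are defined.
(x+y)² = x² + 2xy + y², not x² + y², so the square root does not split this way.

Conclusion: No, this is NOT an identity.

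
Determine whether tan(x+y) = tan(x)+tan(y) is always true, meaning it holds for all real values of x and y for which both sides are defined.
No, this is NOT an identity.

Claim: tan(x+y) = tan(x)+tan(y).
Test a specific point where both sides are defined: x = -π/6, y = π/4.
LHS = tan(x+y) ≈ 0.2679
RHS = tan(x)+tan(y) ≈ 0.4226
Since 0.2679 ≠ 0.4226, the equation fails at this point, so it cannot hold for all real values of x and y for which both sides are defined.
The correct formula is tan(x+y) = (tan(x) + tan(y))/(1 - tan(x)tan(y)).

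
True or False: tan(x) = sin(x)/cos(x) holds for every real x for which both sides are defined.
Claim: tan(x) = sin(x)/cos(x).
Reasoning: For an angle x whose terminal point on the unit circle is (cos x, sin x), tan(x) is defined as the ratio (second coordinate)/(first coordinate) = sin(x)/cos(x), wherever cos(x) ≠ 0.
So the two sides agree for every real x for which both sides are defined.

Conclusion: True.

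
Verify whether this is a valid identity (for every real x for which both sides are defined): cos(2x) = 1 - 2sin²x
Yes, this is an identity.

Claim: cos(2x) = 1 - 2sin²x.
Reasoning: cos(2x) = cos²x - sin²x. Replace cos²x by 1 - sin²x: (1 - sin²x) - sin²x = 1 - 2sin²x.
So the two sides agree for every real x for which both sides are defined.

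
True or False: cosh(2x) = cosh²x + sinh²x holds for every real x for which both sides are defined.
True.

Claim: cosh(2x) = cosh²x + sinh²x.
Reasoning: cosh²x = (e^(2x) + 2 + e^(-2x))/4 and sinh²x = (e^(2x) - 2 + e^(-2x))/4. Adding gives (2e^(2x) + 2e^(-2x))/4 = (e^(2x) + e^(-2x))/2 = cosh(2x).
So the two sides agree for every real x for which both sides are defined.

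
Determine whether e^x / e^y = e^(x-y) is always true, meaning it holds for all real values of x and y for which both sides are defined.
Claim: e^x / e^y = e^(x-y).
Reasoning: 1/e^y = e^(-y), so e^x / e^y = e^x · e^(-y) = e^(x + (-y)) = e^(x-y) by the product rule for exponents.
So the two sides agree for all real values of x and y for which both sides are defined.

Conclusion: Yes, this is an identity.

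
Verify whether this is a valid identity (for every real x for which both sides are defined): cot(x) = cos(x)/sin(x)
Claim: cot(x) = cos(x)/sin(x).
Reasoning: cot(x) is defined as 1/tan(x) = 1/(sin(x)/cos(x)) = cos(x)/sin(x), wherever sin(x) ≠ 0.
So the two sides agree for every real x for which both sides are defined.

Conclusion: Yes, this is an identity.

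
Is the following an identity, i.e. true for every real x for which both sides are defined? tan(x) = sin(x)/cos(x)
Claim: tan(x) = sin(x)/cos(x).
Reasoning: For an angle x whose terminal point on the unit circle is (cos x, sin x), tan(x) is defined as the ratio (second coordinate)/(first coordinate) = sin(x)/cos(x), wherever cos(x) ≠ 0.
So the two sides agree for every real x for which both sides are defined.

Conclusion: Yes, this is an identity.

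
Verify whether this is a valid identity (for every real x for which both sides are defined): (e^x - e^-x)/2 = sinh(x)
Claim: (e^x - e^-x)/2 = sinh(x).
Reasoning: This is exactly the definition of the hyperbolic sine: sinh(x) := (e^x - e^-x)/2.
So the two sides agree for every real x for which both sides are defined.

Conclusion: Yes, this is an identity.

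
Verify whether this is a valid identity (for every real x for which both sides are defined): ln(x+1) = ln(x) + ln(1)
No, this is NOT an identity.

Claim: ln(x+1) = ln(x) + ln(1).
Test a specific point where both sides are defined: x = 2.
LHS = ln(x+1) ≈ 1.0986
RHS = ln(x) + ln(1) ≈ 0.6931
Since 1.0986 ≠ 0.6931, the equation fails at this point, so it cannot hold for every real x for which both sides are defined.
ln(1) = 0, so the right side is just ln(x), which differs from ln(x+1).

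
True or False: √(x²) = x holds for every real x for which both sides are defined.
Claim: √(x²) = x.
Test a specific point where both sides are defined: x = -2.
LHS = √(x²) ≈ 2.0000
RHS = x ≈ -2.0000
Since 2.0000 ≠ -2.0000, the equation fails at this point, so it cannot hold for every real x for which both sides are defined.
√(x²) = |x|, which differs from x whenever x < 0 (both sides are defined for every real x).

Conclusion: False.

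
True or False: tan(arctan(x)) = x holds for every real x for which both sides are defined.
True.

Claim: tan(arctan(x)) = x.
Reasoning: For every real x, arctan(x) is by definition the angle in (-π/2, π/2) whose tangent equals x. Taking the tangent of that angle returns x.
So the two sides agree for every real x for which both sides are defined.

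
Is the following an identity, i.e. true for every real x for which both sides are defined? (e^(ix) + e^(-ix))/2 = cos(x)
Yes, this is an identity.

Claim: (e^(ix) + e^(-ix))/2 = cos(x).
Reasoning: By Euler's formula e^(ix) = cos(x) + i·sin(x) and e^(-ix) = cos(x) - i·sin(x). Adding cancels the sine terms: e^(ix) + e^(-ix) = 2cos(x); divide by 2.
So the two sides agree for every real x for which both sides are defined.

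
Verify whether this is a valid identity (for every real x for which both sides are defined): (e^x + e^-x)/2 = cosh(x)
Claim: (e^x + e^-x)/2 = cosh(x).
Reasoning: This is exactly the definition of the hyperbolic cosine: cosh(x) := (e^x + e^-x)/2.
So the two sides agree for every real x for which both sides are defined.

Conclusion: Yes, this is an identity.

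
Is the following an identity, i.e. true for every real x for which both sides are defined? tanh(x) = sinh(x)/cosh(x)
Claim: tanh(x) = sinh(x)/cosh(x).
Reasoning: tanh(x) is defined as sinh(x)/cosh(x) = (e^x - e^-x)/(e^x + e^-x); cosh(x) ≥ 1 is never zero, so this holds for every real x.
So the two sides agree for every real x for which both sides are defined.

Conclusion: Yes, this is an identity.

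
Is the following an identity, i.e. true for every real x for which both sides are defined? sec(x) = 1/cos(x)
Claim: sec(x) = 1/cos(x).
Reasoning: sec(x) is by definition the reciprocal of cos(x), wherever cos(x) ≠ 0.
So the two sides agree for every real x for which both sides are defined.

Conclusion: Yes, this is an identity.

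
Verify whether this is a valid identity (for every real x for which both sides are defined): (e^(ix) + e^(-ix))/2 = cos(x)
Claim: (e^(ix) + e^(-ix))/2 = cos(x).
Reasoning: By Euler's formula e^(ix) = cos(x) + i·sin(x) and e^(-ix) = cos(x) - i·sin(x). Adding cancels the sine terms: e^(ix) + e^(-ix) = 2cos(x); divide by 2.
So the two sides agree for every real x for which both sides are defined.

Conclusion: Yes, this is an identity.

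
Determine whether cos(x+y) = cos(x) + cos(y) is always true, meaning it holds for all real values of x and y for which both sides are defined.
Claim: cos(x+y) = cos(x) + cos(y).
Test a specific point where both sides are defined: x = -π/3, y = 3π/4.
LHS = cos(x+y) ≈ 0.2588
RHS = cos(x) + cos(y) ≈ -0.2071
Since 0.2588 ≠ -0.2071, the equation fails at this point, so it cannot hold for all real values of x and y for which both sides are defined.
The correct expansion is cos(x+y) = cos(x)cos(y) - sin(x)sin(y); cosine is not additive.

Conclusion: No, this is NOT an identity.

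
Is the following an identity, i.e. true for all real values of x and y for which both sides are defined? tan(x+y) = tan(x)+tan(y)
No, this is NOT an identity.

Claim: tan(x+y) = tan(x)+tan(y).
Test a specific point where both sides are defined: x = π/4, y = π/3.
LHS = tan(x+y) ≈ -3.7321
RHS = tan(x)+tan(y) ≈ 2.7321
Since -3.7321 ≠ 2.7321, the equation fails at this point, so it cannot hold for all real values of x and y for which both sides are defined.
The correct formula is tan(x+y) = (tan(x) + tan(y))/(1 - tan(x)tan(y)).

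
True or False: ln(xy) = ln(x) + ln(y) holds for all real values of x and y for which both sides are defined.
True.

Claim: ln(xy) = ln(x) + ln(y).
Reasoning: Both sides are simultaneously defined only when x, y > 0. Write x = e^p, y = e^q (p = ln x, q = ln y). Then xy = e^p · e^q = e^(p+q), so ln(xy) = p + q = ln(x) + ln(y).
So the two sides agree for all real values of x and y for which both sides are defined.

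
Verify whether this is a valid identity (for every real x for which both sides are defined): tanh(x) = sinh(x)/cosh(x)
Yes, this is an identity.

Claim: tanh(x) = sinh(x)/cosh(x).
Reasoning: tanh(x) is defined as sinh(x)/cosh(x) = (e^x - e^-x)/(e^x + e^-x); cosh(x) ≥ 1 is never zero, so this holds for every real x.
So the two sides agree for every real x for which both sides are defined.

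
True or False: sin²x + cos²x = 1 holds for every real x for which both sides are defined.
Claim: sin²x + cos²x = 1.
Reasoning: The point (cos x, sin x) lies on the unit circle X² + Y² = 1, so cos²x + sin²x = 1 for every real x.
So the two sides agree for every real x for which both sides are defined.

Conclusion: True.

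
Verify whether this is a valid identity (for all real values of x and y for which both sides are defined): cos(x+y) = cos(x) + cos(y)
Claim: cos(x+y) = cos(x) + cos(y).
Test a specific point where both sides are defined: x = 2π/3, y = π/3.
LHS = cos(x+y) ≈ -1.0000
RHS = cos(x) + cos(y) ≈ 0.0000
Since -1.0000 ≠ 0.0000, the equation fails at this point, so it cannot hold for all real values of x and y for which both sides are defined.
The correct expansion is cos(x+y) = cos(x)cos(y) - sin(x)sin(y); cosine is not additive.

Conclusion: No, this is NOT an identity.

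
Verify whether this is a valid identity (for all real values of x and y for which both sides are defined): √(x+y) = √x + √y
No, this is NOT an identity.

Claim: √(x+y) = √x + √y.
Test a specific point where both sides are defined: x = 3, y = 5.
LHS = √(x+y) ≈ 2.8284
RHS = √x + √y ≈ 3.9681
Since 2.8284 ≠ 3.9681, the equation fails at this point, so it cannot hold for all real values of x and y for which both sides are defined.
Squaring the right side gives x + 2√(xy) + y, not x + y.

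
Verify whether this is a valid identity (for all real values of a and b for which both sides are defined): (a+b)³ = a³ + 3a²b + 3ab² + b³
Yes, this is an identity.

Claim: (a+b)³ = a³ + 3a²b + 3ab² + b³.
Reasoning: (a+b)³ = (a+b)(a+b)² = (a+b)(a² + 2ab + b²) = a³ + 2a²b + ab² + a²b + 2ab² + b³ = a³ + 3a²b + 3ab² + b³.
So the two sides agree for all real values of a and b for which both sides are defined.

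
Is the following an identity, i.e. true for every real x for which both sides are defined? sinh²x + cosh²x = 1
No, this is NOT an identity.

Claim: sinh²x + cosh²x = 1.
Test a specific point where both sides are defined: x = 1/2.
LHS = sinh²x + cosh²x ≈ 1.5431
RHS = 1 ≈ 1.0000
Since 1.5431 ≠ 1.0000, the equation fails at this point, so it cannot hold for every real x for which both sides are defined.
The correct hyperbolic identity is cosh²x - sinh²x = 1 (a difference); the sum sinh²x + cosh²x equals cosh(2x).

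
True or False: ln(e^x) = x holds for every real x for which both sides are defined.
Claim: ln(e^x) = x.
Reasoning: ln is the inverse of the exponential: ln(e^x) asks for the exponent p with e^p = e^x, and since e^p is one-to-one that exponent is p = x.
So the two sides agree for every real x for which both sides are defined.

Conclusion: True.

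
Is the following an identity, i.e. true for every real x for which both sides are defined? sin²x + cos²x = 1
Claim: sin²x + cos²x = 1.
Reasoning: The point (cos x, sin x) lies on the unit circle X² + Y² = 1, so cos²x + sin²x = 1 for every real x.
So the two sides agree for every real x for which both sides are defined.

Conclusion: Yes, this is an identity.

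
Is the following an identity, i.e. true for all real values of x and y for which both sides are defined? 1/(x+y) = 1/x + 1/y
Claim: 1/(x+y) = 1/x + 1/y.
Test a specific point where both sides are defined: x = -1, y = -1.
LHS = 1/(x+y) ≈ -0.5000
RHS = 1/x + 1/y ≈ -2.0000
Since -0.5000 ≠ -2.0000, the equation fails at this point, so it cannot hold for all real values of x and y for which both sides are defined.
1/x + 1/y = (x+y)/(xy), which is not 1/(x+y).

Conclusion: No, this is NOT an identity.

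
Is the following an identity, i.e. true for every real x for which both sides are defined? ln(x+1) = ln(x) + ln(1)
No, this is NOT an identity.

Claim: ln(x+1) = ln(x) + ln(1).
Test a specific point where both sides are defined: x = 5.
LHS = ln(x+1) ≈ 1.7918
RHS = ln(x) + ln(1) ≈ 1.6094
Since 1.7918 ≠ 1.6094, the equation fails at this point, so it cannot hold for every real x for which both sides are defined.
ln(1) = 0, so the right side is just ln(x), which differs from ln(x+1).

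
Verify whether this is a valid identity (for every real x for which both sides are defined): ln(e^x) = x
Yes, this is an identity.

Claim: ln(e^x) = x.
Reasoning: ln is the inverse of the exponential: ln(e^x) asks for the exponent p with e^p = e^x, and since e^p is one-to-one that exponent is p = x.
So the two sides agree for every real x for which both sides are defined.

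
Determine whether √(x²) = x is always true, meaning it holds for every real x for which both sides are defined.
No, this is NOT an identity.

Claim: √(x²) = x.
Test a specific point where both sides are defined: x = -3.
LHS = √(x²) ≈ 3.0000
RHS = x ≈ -3.0000
Since 3.0000 ≠ -3.0000, the equation fails at this point, so it cannot hold for every real x for which both sides are defined.
√(x²) = |x|, which differs from x whenever x < 0 (both sides are defined for every real x).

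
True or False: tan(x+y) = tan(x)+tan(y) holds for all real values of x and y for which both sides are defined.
False.

Claim: tan(x+y) = tan(x)+tan(y).
Test a specific point where both sides are defined: x = 2π/3, y = -π/3.
LHS = tan(x+y) ≈ 1.7321
RHS = tan(x)+tan(y) ≈ -3.4641
Since 1.7321 ≠ -3.4641, the equation fails at this point, so it cannot hold for all real values of x and y for which both sides are defined.
The correct formula is tan(x+y) = (tan(x) + tan(y))/(1 - tan(x)tan(y)).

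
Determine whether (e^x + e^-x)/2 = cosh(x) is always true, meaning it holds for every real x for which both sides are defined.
Yes, this is an identity.

Claim: (e^x + e^-x)/2 = cosh(x).
Reasoning: This is exactly the definition of the hyperbolic cosine: cosh(x) := (e^x + e^-x)/2.
So the two sides agree for every real x for which both sides are defined.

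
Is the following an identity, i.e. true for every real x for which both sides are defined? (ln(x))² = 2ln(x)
Claim: (ln(x))² = 2ln(x).
Test a specific point where both sides are defined: x = 5.
LHS = (ln(x))² ≈ 2.5903
RHS = 2ln(x) ≈ 3.2189
Since 2.5903 ≠ 3.2189, the equation fails at this point, so it cannot hold for every real x for which both sides are defined.
2ln(x) equals ln(x²), which is not the same as (ln x)².

Conclusion: No, this is NOT an identity.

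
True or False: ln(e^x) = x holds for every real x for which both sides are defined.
True.

Claim: ln(e^x) = x.
Reasoning: ln is the inverse of the exponential: ln(e^x) asks for the exponent p with e^p = e^x, and since e^p is one-to-one that exponent is p = x.
So the two sides agree for every real x for which both sides are defined.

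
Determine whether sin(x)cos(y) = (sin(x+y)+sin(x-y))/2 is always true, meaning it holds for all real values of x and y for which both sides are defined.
Claim: sin(x)cos(y) = (sin(x+y)+sin(x-y))/2.
Reasoning: sin(x+y) = sin(x)cos(y) + cos(x)sin(y) and sin(x-y) = sin(x)cos(y) - cos(x)sin(y). Adding, sin(x+y) + sin(x-y) = 2sin(x)cos(y); divide by 2.
So the two sides agree for all real values of x and y for which both sides are defined.

Conclusion: Yes, this is an identity.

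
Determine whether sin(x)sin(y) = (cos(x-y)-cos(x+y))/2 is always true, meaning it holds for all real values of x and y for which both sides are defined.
Claim: sin(x)sin(y) = (cos(x-y)-cos(x+y))/2.
Reasoning: cos(x-y) = cos(x)cos(y) + sin(x)sin(y) and cos(x+y) = cos(x)cos(y) - sin(x)sin(y). Subtracting, cos(x-y) - cos(x+y) = 2sin(x)sin(y); divide by 2.
So the two sides agree for all real values of x and y for which both sides are defined.

Conclusion: Yes, this is an identity.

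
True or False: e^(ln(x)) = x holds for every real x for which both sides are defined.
True.

Claim: e^(ln(x)) = x.
Reasoning: For x > 0, ln(x) is by definition the exponent p such that e^p = x. Raising e to that exponent therefore returns x: e^(ln x) = x.
So the two sides agree for every real x for which both sides are defined.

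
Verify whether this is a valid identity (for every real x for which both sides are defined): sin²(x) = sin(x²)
No, this is NOT an identity.

Claim: sin²(x) = sin(x²).
Test a specific point where both sides are defined: x = π/6.
LHS = sin²(x) ≈ 0.2500
RHS = sin(x²) ≈ 0.2707
Since 0.2500 ≠ 0.2707, the equation fails at this point, so it cannot hold for every real x for which both sides are defined.
sin²(x) means (sin x)², squaring the output; sin(x²) squares the input. These are different functions.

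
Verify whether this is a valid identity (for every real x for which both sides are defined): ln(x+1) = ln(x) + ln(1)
Claim: ln(x+1) = ln(x) + ln(1).
Test a specific point where both sides are defined: x = 4.
LHS = ln(x+1) ≈ 1.6094
RHS = ln(x) + ln(1) ≈ 1.3863
Since 1.6094 ≠ 1.3863, the equation fails at this point, so it cannot hold for every real x for which both sides are defined.
ln(1) = 0, so the right side is just ln(x), which differs from ln(x+1).

Conclusion: No, this is NOT an identity.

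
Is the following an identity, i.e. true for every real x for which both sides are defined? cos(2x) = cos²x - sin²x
Yes, this is an identity.

Claim: cos(2x) = cos²x - sin²x.
Reasoning: Put y = x in the addition formula cos(x+y) = cos(x)cos(y) - sin(x)sin(y): cos(2x) = cos²x - sin²x.
So the two sides agree for every real x for which both sides are defined.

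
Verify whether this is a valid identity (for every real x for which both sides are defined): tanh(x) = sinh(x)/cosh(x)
Yes, this is an identity.

Claim: tanh(x) = sinh(x)/cosh(x).
Reasoning: tanh(x) is defined as sinh(x)/cosh(x) = (e^x - e^-x)/(e^x + e^-x); cosh(x) ≥ 1 is never zero, so this holds for every real x.
So the two sides agree for every real x for which both sides are defined.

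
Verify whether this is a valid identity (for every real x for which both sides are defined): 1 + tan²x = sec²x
Yes, this is an identity.

Claim: 1 + tan²x = sec²x.
Reasoning: Start from sin²x + cos²x = 1 and divide every term by cos²x (allowed wherever tan x and sec x are defined): tan²x + 1 = 1/cos²x = sec²x.
So the two sides agree for every real x for which both sides are defined.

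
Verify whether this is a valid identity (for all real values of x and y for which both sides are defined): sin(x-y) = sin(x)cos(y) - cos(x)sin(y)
Claim: sin(x-y) = sin(x)cos(y) - cos(x)sin(y).
Reasoning: Replace y by -y in sin(x+y) = sin(x)cos(y) + cos(x)sin(y) and use cos(-y) = cos(y), sin(-y) = -sin(y): sin(x-y) = sin(x)cos(y) - cos(x)sin(y).
So the two sides agree for all real values of x and y for which both sides are defined.

Conclusion: Yes, this is an identity.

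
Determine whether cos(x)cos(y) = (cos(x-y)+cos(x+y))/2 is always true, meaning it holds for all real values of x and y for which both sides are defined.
Claim: cos(x)cos(y) = (cos(x-y)+cos(x+y))/2.
Reasoning: cos(x-y) = cos(x)cos(y) + sin(x)sin(y) and cos(x+y) = cos(x)cos(y) - sin(x)sin(y). Adding, cos(x-y) + cos(x+y) = 2cos(x)cos(y); divide by 2.
So the two sides agree for all real values of x and y for which both sides are defined.

Conclusion: Yes, this is an identity.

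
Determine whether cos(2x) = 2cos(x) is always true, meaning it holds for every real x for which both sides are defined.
No, this is NOT an identity.

Claim: cos(2x) = 2cos(x).
Test a specific point where both sides are defined: x = -π/4.
LHS = cos(2x) ≈ 0.0000
RHS = 2cos(x) ≈ 1.4142
Since 0.0000 ≠ 1.4142, the equation fails at this point, so it cannot hold for every real x for which both sides are defined.
The correct double-angle formula is cos(2x) = cos²x - sin²x.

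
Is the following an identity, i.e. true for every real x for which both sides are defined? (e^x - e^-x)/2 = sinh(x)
Yes, this is an identity.

Claim: (e^x - e^-x)/2 = sinh(x).
Reasoning: This is exactly the definition of the hyperbolic sine: sinh(x) := (e^x - e^-x)/2.
So the two sides agree for every real x for which both sides are defined.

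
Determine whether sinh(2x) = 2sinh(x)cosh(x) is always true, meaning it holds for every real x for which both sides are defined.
Claim: sinh(2x) = 2sinh(x)cosh(x).
Reasoning: 2sinh(x)cosh(x) = 2 · (e^x - e^-x)/2 · (e^x + e^-x)/2 = (e^(2x) - e^(-2x))/2 = sinh(2x).
So the two sides agree for every real x for which both sides are defined.

Conclusion: Yes, this is an identity.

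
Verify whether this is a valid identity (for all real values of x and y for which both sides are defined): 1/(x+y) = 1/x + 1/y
Claim: 1/(x+y) = 1/x + 1/y.
Test a specific point where both sides are defined: x = 3/2, y = 1.
LHS = 1/(x+y) ≈ 0.4000
RHS = 1/x + 1/y ≈ 1.6667
Since 0.4000 ≠ 1.6667, the equation fails at this point, so it cannot hold for all real values of x and y for which both sides are defined.
1/x + 1/y = (x+y)/(xy), which is not 1/(x+y).

Conclusion: No, this is NOT an identity.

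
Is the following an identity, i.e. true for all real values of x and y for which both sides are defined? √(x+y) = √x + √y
No, this is NOT an identity.

Claim: √(x+y) = √x + √y.
Test a specific point where both sides are defined: x = 1/2, y = 1.
LHS = √(x+y) ≈ 1.2247
RHS = √x + √y ≈ 1.7071
Since 1.2247 ≠ 1.7071, the equation fails at this point, so it cannot hold for all real values of x and y for which both sides are defined.
Squaring the right side gives x + 2√(xy) + y, not x + y.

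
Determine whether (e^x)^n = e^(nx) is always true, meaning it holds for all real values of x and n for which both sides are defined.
Claim: (e^x)^n = e^(nx).
Reasoning: e^x is a positive real number, and for a positive base B and real exponent n, B^n = e^(n·ln B). With B = e^x, ln B = x, so (e^x)^n = e^(n·x).
So the two sides agree for all real values of x and n for which both sides are defined.

Conclusion: Yes, this is an identity.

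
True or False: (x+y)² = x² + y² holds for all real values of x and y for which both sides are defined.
Claim: (x+y)² = x² + y².
Test a specific point where both sides are defined: x = 4, y = 3/2.
LHS = (x+y)² ≈ 30.2500
RHS = x² + y² ≈ 18.2500
Since 30.2500 ≠ 18.2500, the equation fails at this point, so it cannot hold for all real values of x and y for which both sides are defined.
The correct expansion is (x+y)² = x² + 2xy + y²; the cross term 2xy is missing.

Conclusion: False.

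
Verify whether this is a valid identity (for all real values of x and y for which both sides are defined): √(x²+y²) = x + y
No, this is NOT an identity.

Claim: √(x²+y²) = x + y.
Test a specific point where both sides are defined: x = 3/2, y = 5.
LHS = √(x²+y²) ≈ 5.2202
RHS = x + y ≈ 6.5000
Since 5.2202 ≠ 6.5000, the equation fails at this point, so it cannot hold for all real values of x and y for which both sides are defined.
(x+y)² = x² + 2xy + y², not x² + y², so the square root does not split this way.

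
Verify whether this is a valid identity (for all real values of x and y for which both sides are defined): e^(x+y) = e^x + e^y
Claim: e^(x+y) = e^x + e^y.
Test a specific point where both sides are defined: x = 5, y = 4.
LHS = e^(x+y) ≈ 8103.0839
RHS = e^x + e^y ≈ 203.0113
Since 8103.0839 ≠ 203.0113, the equation fails at this point, so it cannot hold for all real values of x and y for which both sides are defined.
The correct rule is e^(x+y) = e^x · e^y (a product, not a sum).

Conclusion: No, this is NOT an identity.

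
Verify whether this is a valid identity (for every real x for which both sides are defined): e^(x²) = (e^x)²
No, this is NOT an identity.

Claim: e^(x²) = (e^x)².
Test a specific point where both sides are defined: x = -3.
LHS = e^(x²) ≈ 8103.0839
RHS = (e^x)² ≈ 0.0025
Since 8103.0839 ≠ 0.0025, the equation fails at this point, so it cannot hold for every real x for which both sides are defined.
(e^x)² = e^(2x), and 2x ≠ x² in general.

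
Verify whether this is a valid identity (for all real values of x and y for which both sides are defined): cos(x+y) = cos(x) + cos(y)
No, this is NOT an identity.

Claim: cos(x+y) = cos(x) + cos(y).
Test a specific point where both sides are defined: x = -π/6, y = π/2.
LHS = cos(x+y) ≈ 0.5000
RHS = cos(x) + cos(y) ≈ 0.8660
Since 0.5000 ≠ 0.8660, the equation fails at this point, so it cannot hold for all real values of x and y for which both sides are defined.
The correct expansion is cos(x+y) = cos(x)cos(y) - sin(x)sin(y); cosine is not additive.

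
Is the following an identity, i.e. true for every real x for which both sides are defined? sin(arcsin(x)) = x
Claim: sin(arcsin(x)) = x.
Reasoning: For -1 ≤ x ≤ 1 (where arcsin is defined), arcsin(x) is by definition an angle whose sine equals x. Taking the sine of that angle returns x. (Note the other order, arcsin(sin x) = x, is NOT an identity.)
So the two sides agree for every real x for which both sides are defined.

Conclusion: Yes, this is an identity.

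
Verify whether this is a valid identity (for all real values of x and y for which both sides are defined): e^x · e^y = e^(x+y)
Yes, this is an identity.

Claim: e^x · e^y = e^(x+y).
Reasoning: This is the law of exponents for a common base: multiplying powers adds exponents. E.g. from the series, (Σ x^j/j!)(Σ y^k/k!) = Σ_m (Σ_{j+k=m} x^j y^k/(j!k!)) = Σ_m (x+y)^m/m! by the binomial theorem.
So the two sides agree for all real values of x and y for which both sides are defined.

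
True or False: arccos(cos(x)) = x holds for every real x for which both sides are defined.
Claim: arccos(cos(x)) = x.
Test a specific point where both sides are defined: x = -π/2.
LHS = arccos(cos(x)) ≈ 1.5708
RHS = x ≈ -1.5708
Since 1.5708 ≠ -1.5708, the equation fails at this point, so it cannot hold for every real x for which both sides are defined.
arccos only returns values in [0, π], so arccos(cos(x)) = x holds only for x in that interval, not for all real x.

Conclusion: False.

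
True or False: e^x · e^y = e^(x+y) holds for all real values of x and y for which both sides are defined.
Claim: e^x · e^y = e^(x+y).
Reasoning: This is the law of exponents for a common base: multiplying powers adds exponents. E.g. from the series, (Σ x^j/j!)(Σ y^k/k!) = Σ_m (Σ_{j+k=m} x^j y^k/(j!k!)) = Σ_m (x+y)^m/m! by the binomial theorem.
So the two sides agree for all real values of x and y for which both sides are defined.

Conclusion: True.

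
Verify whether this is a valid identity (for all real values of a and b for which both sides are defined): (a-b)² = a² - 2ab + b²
Yes, this is an identity.

Claim: (a-b)² = a² - 2ab + b².
Reasoning: Expand: (a-b)² = (a-b)(a-b) = a·a - a·b - b·a + b·b = a² - 2ab + b².
So the two sides agree for all real values of a and b for which both sides are defined.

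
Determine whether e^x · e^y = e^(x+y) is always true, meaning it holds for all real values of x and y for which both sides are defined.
Yes, this is an identity.

Claim: e^x · e^y = e^(x+y).
Reasoning: This is the law of exponents for a common base: multiplying powers adds exponents. E.g. from the series, (Σ x^j/j!)(Σ y^k/k!) = Σ_m (Σ_{j+k=m} x^j y^k/(j!k!)) = Σ_m (x+y)^m/m! by the binomial theorem.
So the two sides agree for all real values of x and y for which both sides are defined.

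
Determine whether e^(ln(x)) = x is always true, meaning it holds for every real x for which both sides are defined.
Yes, this is an identity.

Claim: e^(ln(x)) = x.
Reasoning: For x > 0, ln(x) is by definition the exponent p such that e^p = x. Raising e to that exponent therefore returns x: e^(ln x) = x.
So the two sides agree for every real x for which both sides are defined.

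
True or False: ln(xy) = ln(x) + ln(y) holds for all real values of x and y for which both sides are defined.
Claim: ln(xy) = ln(x) + ln(y).
Reasoning: Both sides are simultaneously defined only when x, y > 0. Write x = e^p, y = e^q (p = ln x, q = ln y). Then xy = e^p · e^q = e^(p+q), so ln(xy) = p + q = ln(x) + ln(y).
So the two sides agree for all real values of x and y for which both sides are defined.

Conclusion: True.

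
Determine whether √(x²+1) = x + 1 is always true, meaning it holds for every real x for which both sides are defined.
No, this is NOT an identity.

Claim: √(x²+1) = x + 1.
Test a specific point where both sides are defined: x = 5.
LHS = √(x²+1) ≈ 5.0990
RHS = x + 1 ≈ 6.0000
Since 5.0990 ≠ 6.0000, the equation fails at this point, so it cannot hold for every real x for which both sides are defined.
(x+1)² = x² + 2x + 1 ≠ x² + 1 unless x = 0.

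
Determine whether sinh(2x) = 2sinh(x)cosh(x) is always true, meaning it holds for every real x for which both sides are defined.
Claim: sinh(2x) = 2sinh(x)cosh(x).
Reasoning: 2sinh(x)cosh(x) = 2 · (e^x - e^-x)/2 · (e^x + e^-x)/2 = (e^(2x) - e^(-2x))/2 = sinh(2x).
So the two sides agree for every real x for which both sides are defined.

Conclusion: Yes, this is an identity.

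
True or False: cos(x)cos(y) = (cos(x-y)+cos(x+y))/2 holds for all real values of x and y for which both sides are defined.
True.

Claim: cos(x)cos(y) = (cos(x-y)+cos(x+y))/2.
Reasoning: cos(x-y) = cos(x)cos(y) + sin(x)sin(y) and cos(x+y) = cos(x)cos(y) - sin(x)sin(y). Adding, cos(x-y) + cos(x+y) = 2cos(x)cos(y); divide by 2.
So the two sides agree for all real values of x and y for which both sides are defined.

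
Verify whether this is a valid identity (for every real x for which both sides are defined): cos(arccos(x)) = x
Yes, this is an identity.

Claim: cos(arccos(x)) = x.
Reasoning: For -1 ≤ x ≤ 1 (where arccos is defined), arccos(x) is by definition an angle whose cosine equals x. Taking the cosine of that angle returns x. (Note the other order, arccos(cos x) = x, is NOT an identity.)
So the two sides agree for every real x for which both sides are defined.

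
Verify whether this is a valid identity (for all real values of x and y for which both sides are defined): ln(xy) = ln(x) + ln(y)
Yes, this is an identity.

Claim: ln(xy) = ln(x) + ln(y).
Reasoning: Both sides are simultaneously defined only when x, y > 0. Write x = e^p, y = e^q (p = ln x, q = ln y). Then xy = e^p · e^q = e^(p+q), so ln(xy) = p + q = ln(x) + ln(y).
So the two sides agree for all real values of x and y for which both sides are defined.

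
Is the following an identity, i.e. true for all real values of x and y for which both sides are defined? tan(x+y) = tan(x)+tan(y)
No, this is NOT an identity.

Claim: tan(x+y) = tan(x)+tan(y).
Test a specific point where both sides are defined: x = -π/3, y = 3π/4.
LHS = tan(x+y) ≈ 3.7321
RHS = tan(x)+tan(y) ≈ -2.7321
Since 3.7321 ≠ -2.7321, the equation fails at this point, so it cannot hold for all real values of x and y for which both sides are defined.
The correct formula is tan(x+y) = (tan(x) + tan(y))/(1 - tan(x)tan(y)).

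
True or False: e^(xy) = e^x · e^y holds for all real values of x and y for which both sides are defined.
Claim: e^(xy) = e^x · e^y.
Test a specific point where both sides are defined: x = 3/2, y = 1.
LHS = e^(xy) ≈ 4.4817
RHS = e^x · e^y ≈ 12.1825
Since 4.4817 ≠ 12.1825, the equation fails at this point, so it cannot hold for all real values of x and y for which both sides are defined.
e^x · e^y = e^(x+y), not e^(xy).

Conclusion: False.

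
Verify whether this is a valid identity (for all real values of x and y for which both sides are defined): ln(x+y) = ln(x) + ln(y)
Claim: ln(x+y) = ln(x) + ln(y).
Test a specific point where both sides are defined: x = 4, y = 1/2.
LHS = ln(x+y) ≈ 1.5041
RHS = ln(x) + ln(y) ≈ 0.6931
Since 1.5041 ≠ 0.6931, the equation fails at this point, so it cannot hold for all real values of x and y for which both sides are defined.
ln(x) + ln(y) = ln(xy), not ln(x+y).

Conclusion: No, this is NOT an identity.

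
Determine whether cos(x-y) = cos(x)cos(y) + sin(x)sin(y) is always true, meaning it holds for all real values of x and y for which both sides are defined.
Claim: cos(x-y) = cos(x)cos(y) + sin(x)sin(y).
Reasoning: Replace y by -y in cos(x+y) = cos(x)cos(y) - sin(x)sin(y) and use cos(-y) = cos(y), sin(-y) = -sin(y): cos(x-y) = cos(x)cos(y) + sin(x)sin(y).
So the two sides agree for all real values of x and y for which both sides are defined.

Conclusion: Yes, this is an identity.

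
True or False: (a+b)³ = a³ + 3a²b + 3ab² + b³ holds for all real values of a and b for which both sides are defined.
Claim: (a+b)³ = a³ + 3a²b + 3ab² + b³.
Reasoning: (a+b)³ = (a+b)(a+b)² = (a+b)(a² + 2ab + b²) = a³ + 2a²b + ab² + a²b + 2ab² + b³ = a³ + 3a²b + 3ab² + b³.
So the two sides agree for all real values of a and b for which both sides are defined.

Conclusion: True.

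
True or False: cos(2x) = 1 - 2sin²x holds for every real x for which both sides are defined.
Claim: cos(2x) = 1 - 2sin²x.
Reasoning: cos(2x) = cos²x - sin²x. Replace cos²x by 1 - sin²x: (1 - sin²x) - sin²x = 1 - 2sin²x.
So the two sides agree for every real x for which both sides are defined.

Conclusion: True.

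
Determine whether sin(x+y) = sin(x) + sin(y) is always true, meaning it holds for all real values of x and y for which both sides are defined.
Claim: sin(x+y) = sin(x) + sin(y).
Test a specific point where both sides are defined: x = π/2, y = -π/3.
LHS = sin(x+y) ≈ 0.5000
RHS = sin(x) + sin(y) ≈ 0.1340
Since 0.5000 ≠ 0.1340, the equation fails at this point, so it cannot hold for all real values of x and y for which both sides are defined.
The correct expansion is sin(x+y) = sin(x)cos(y) + cos(x)sin(y); sine is not additive.

Conclusion: No, this is NOT an identity.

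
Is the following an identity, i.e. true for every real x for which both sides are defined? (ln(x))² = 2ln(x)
Claim: (ln(x))² = 2ln(x).
Test a specific point where both sides are defined: x = 2.
LHS = (ln(x))² ≈ 0.4805
RHS = 2ln(x) ≈ 1.3863
Since 0.4805 ≠ 1.3863, the equation fails at this point, so it cannot hold for every real x for which both sides are defined.
2ln(x) equals ln(x²), which is not the same as (ln x)².

Conclusion: No, this is NOT an identity.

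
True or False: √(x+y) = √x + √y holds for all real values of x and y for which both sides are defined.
Claim: √(x+y) = √x + √y.
Test a specific point where both sides are defined: x = 1/2, y = 3/2.
LHS = √(x+y) ≈ 1.4142
RHS = √x + √y ≈ 1.9319
Since 1.4142 ≠ 1.9319, the equation fails at this point, so it cannot hold for all real values of x and y for which both sides are defined.
Squaring the right side gives x + 2√(xy) + y, not x + y.

Conclusion: False.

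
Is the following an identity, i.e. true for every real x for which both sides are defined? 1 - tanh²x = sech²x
Yes, this is an identity.

Claim: 1 - tanh²x = sech²x.
Reasoning: Divide cosh²x - sinh²x = 1 through by cosh²x (never zero): 1 - tanh²x = 1/cosh²x = sech²x.
So the two sides agree for every real x for which both sides are defined.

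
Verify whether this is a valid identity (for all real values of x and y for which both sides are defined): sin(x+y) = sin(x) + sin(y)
Claim: sin(x+y) = sin(x) + sin(y).
Test a specific point where both sides are defined: x = π/6, y = 2π/3.
LHS = sin(x+y) ≈ 0.5000
RHS = sin(x) + sin(y) ≈ 1.3660
Since 0.5000 ≠ 1.3660, the equation fails at this point, so it cannot hold for all real values of x and y for which both sides are defined.
The correct expansion is sin(x+y) = sin(x)cos(y) + cos(x)sin(y); sine is not additive.

Conclusion: No, this is NOT an identity.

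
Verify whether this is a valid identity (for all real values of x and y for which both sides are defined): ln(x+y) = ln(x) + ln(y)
No, this is NOT an identity.

Claim: ln(x+y) = ln(x) + ln(y).
Test a specific point where both sides are defined: x = 3, y = 4.
LHS = ln(x+y) ≈ 1.9459
RHS = ln(x) + ln(y) ≈ 2.4849
Since 1.9459 ≠ 2.4849, the equation fails at this point, so it cannot hold for all real values of x and y for which both sides are defined.
ln(x) + ln(y) = ln(xy), not ln(x+y).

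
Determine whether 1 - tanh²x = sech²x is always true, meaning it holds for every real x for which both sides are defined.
Claim: 1 - tanh²x = sech²x.
Reasoning: Divide cosh²x - sinh²x = 1 through by cosh²x (never zero): 1 - tanh²x = 1/cosh²x = sech²x.
So the two sides agree for every real x for which both sides are defined.

Conclusion: Yes, this is an identity.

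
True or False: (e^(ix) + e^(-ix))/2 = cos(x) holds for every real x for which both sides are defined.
True.

Claim: (e^(ix) + e^(-ix))/2 = cos(x).
Reasoning: By Euler's formula e^(ix) = cos(x) + i·sin(x) and e^(-ix) = cos(x) - i·sin(x). Adding cancels the sine terms: e^(ix) + e^(-ix) = 2cos(x); divide by 2.
So the two sides agree for every real x for which both sides are defined.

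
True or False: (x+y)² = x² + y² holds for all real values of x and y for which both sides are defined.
False.

Claim: (x+y)² = x² + y².
Test a specific point where both sides are defined: x = 1, y = 5.
LHS = (x+y)² ≈ 36.0000
RHS = x² + y² ≈ 26.0000
Since 36.0000 ≠ 26.0000, the equation fails at this point, so it cannot hold for all real values of x and y for which both sides are defined.
The correct expansion is (x+y)² = x² + 2xy + y²; the cross term 2xy is missing.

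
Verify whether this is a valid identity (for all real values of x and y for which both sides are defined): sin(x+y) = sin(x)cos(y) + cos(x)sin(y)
Claim: sin(x+y) = sin(x)cos(y) + cos(x)sin(y).
Reasoning: By Euler's formula e^(i(x+y)) = e^(ix)·e^(iy) = (cos x + i·sin x)(cos y + i·sin y). The imaginary part of the left side is sin(x+y); the imaginary part of the product is sin(x)cos(y) + cos(x)sin(y).
So the two sides agree for all real values of x and y for which both sides are defined.

Conclusion: Yes, this is an identity.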